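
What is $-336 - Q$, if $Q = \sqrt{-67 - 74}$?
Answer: $-336 - i \sqrt{141} \approx -336.0 - 11.874 i$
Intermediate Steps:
$Q = i \sqrt{141}$ ($Q = \sqrt{-141} = i \sqrt{141} \approx 11.874 i$)
$-336 - Q = -336 - i \sqrt{141}$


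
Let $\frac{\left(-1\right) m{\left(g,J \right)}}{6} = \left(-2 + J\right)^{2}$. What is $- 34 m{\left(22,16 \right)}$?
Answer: $39984$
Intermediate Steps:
$m{\left(g,J \right)} = - 6 \left(-2 + J\right)^{2}$
$- 34 m{\left(22,16 \right)} = - 34 \left(- 6 \left(-2 + 16\right)^{2}\right) = - 34 \left(- 6 \cdot 14^{2}\right) = - 34 \left(\left(-6\right) 196\right) = \left(-34\right) \left(-1176\right) = 39984$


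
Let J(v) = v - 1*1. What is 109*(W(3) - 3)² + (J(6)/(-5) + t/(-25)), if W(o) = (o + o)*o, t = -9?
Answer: 613109/25 ≈ 24524.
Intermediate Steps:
J(v) = -1 + v (J(v) = v - 1 = -1 + v)
W(o) = 2*o² (W(o) = (2*o)*o = 2*o²)
109*(W(3) - 3)² + (J(6)/(-5) + t/(-25)) = 109*(2*3² - 3)² + ((-1 + 6)/(-5) - 9/(-25)) = 109*(2*9 - 3)² + (5*(-⅕) - 9*(-1/25)) = 109*(18 - 3)² + (-1 + 9/25) = 109*15² - 16/25 = 109*225 - 16/25 = 24525 - 16/25 = 613109/25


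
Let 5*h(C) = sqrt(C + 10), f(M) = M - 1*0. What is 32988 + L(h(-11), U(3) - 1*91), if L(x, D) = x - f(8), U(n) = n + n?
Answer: 32980 + I/5 ≈ 32980.0 + 0.2*I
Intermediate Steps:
f(M) = M (f(M) = M + 0 = M)
h(C) = sqrt(10 + C)/5 (h(C) = sqrt(C + 10)/5 = sqrt(10 + C)/5)
U(n) = 2*n
L(x, D) = -8 + x (L(x, D) = x - 1*8 = x - 8 = -8 + x)
32988 + L(h(-11), U(3) - 1*91) = 32988 + (-8 + sqrt(10 - 11)/5) = 32988 + (-8 + sqrt(-1)/5) = 32988 + (-8 + I/5) = 32980 + I/5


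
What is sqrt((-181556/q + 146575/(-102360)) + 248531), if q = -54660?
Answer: sqrt(540282855182222552790)/46624980 ≈ 498.53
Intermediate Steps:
sqrt((-181556/q + 146575/(-102360)) + 248531) = sqrt((-181556/(-54660) + 146575/(-102360)) + 248531) = sqrt((-181556*(-1/54660) + 146575*(-1/102360)) + 248531) = sqrt((45389/13665 - 29315/20472) + 248531) = sqrt(176204711/93249960 + 248531) = sqrt(23175682013471/93249960) = sqrt(540282855182222552790)/46624980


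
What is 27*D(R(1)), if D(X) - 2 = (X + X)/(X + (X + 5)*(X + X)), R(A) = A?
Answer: 756/13 ≈ 58.154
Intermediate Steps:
D(X) = 2 + 2*X/(X + 2*X*(5 + X)) (D(X) = 2 + (X + X)/(X + (X + 5)*(X + X)) = 2 + (2*X)/(X + (5 + X)*(2*X)) = 2 + (2*X)/(X + 2*X*(5 + X)) = 2 + 2*X/(X + 2*X*(5 + X)))
27*D(R(1)) = 27*(4*(6 + 1)/(11 + 2*1)) = 27*(4*7/(11 + 2)) = 27*(4*7/13) = 27*(4*(1/13)*7) = 27*(28/13) = 756/13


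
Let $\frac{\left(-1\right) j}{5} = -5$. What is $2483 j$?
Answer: $62075$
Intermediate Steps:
$j = 25$ ($j = \left(-5\right) \left(-5\right) = 25$)
$2483 j = 2483 \cdot 25 = 62075$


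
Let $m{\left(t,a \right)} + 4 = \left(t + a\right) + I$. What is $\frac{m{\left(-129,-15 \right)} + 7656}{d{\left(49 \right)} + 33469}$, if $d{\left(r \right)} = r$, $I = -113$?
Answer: $\frac{7395}{33518} \approx 0.22063$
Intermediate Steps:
$m{\left(t,a \right)} = -117 + a + t$ ($m{\left(t,a \right)} = -4 - \left(113 - a - t\right) = -4 + \left(-113 + a + t\right) = -117 + a + t$)
$\frac{m{\left(-129,-15 \right)} + 7656}{d{\left(49 \right)} + 33469} = \frac{\left(-117 - 15 - 129\right) + 7656}{49 + 33469} = \frac{-261 + 7656}{33518} = 7395 \cdot \frac{1}{33518} = \frac{7395}{33518}$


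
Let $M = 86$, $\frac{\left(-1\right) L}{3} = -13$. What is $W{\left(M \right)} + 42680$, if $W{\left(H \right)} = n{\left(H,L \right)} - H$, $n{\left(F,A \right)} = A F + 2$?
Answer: $45950$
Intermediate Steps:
$L = 39$ ($L = \left(-3\right) \left(-13\right) = 39$)
$n{\left(F,A \right)} = 2 + A F$
$W{\left(H \right)} = 2 + 38 H$ ($W{\left(H \right)} = \left(2 + 39 H\right) - H = 2 + 38 H$)
$W{\left(M \right)} + 42680 = \left(2 + 38 \cdot 86\right) + 42680 = \left(2 + 3268\right) + 42680 = 3270 + 42680 = 45950$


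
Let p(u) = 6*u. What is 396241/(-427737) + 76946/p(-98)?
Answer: -1841424495/13972742 ≈ -131.79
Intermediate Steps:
396241/(-427737) + 76946/p(-98) = 396241/(-427737) + 76946/((6*(-98))) = 396241*(-1/427737) + 76946/(-588) = -396241/427737 + 76946*(-1/588) = -396241/427737 - 38473/294 = -1841424495/13972742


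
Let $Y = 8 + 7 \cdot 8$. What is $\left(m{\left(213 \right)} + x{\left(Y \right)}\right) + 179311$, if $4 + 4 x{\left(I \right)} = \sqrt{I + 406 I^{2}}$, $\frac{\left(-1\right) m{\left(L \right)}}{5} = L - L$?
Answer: $179310 + 2 \sqrt{25985} \approx 1.7963 \cdot 10^{5}$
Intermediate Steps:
$Y = 64$ ($Y = 8 + 56 = 64$)
$m{\left(L \right)} = 0$ ($m{\left(L \right)} = - 5 \left(L - L\right) = \left(-5\right) 0 = 0$)
$x{\left(I \right)} = -1 + \frac{\sqrt{I + 406 I^{2}}}{4}$
$\left(m{\left(213 \right)} + x{\left(Y \right)}\right) + 179311 = \left(0 - \left(1 - \frac{\sqrt{64 \left(1 + 406 \cdot 64\right)}}{4}\right)\right) + 179311 = \left(0 - \left(1 - \frac{\sqrt{64 \left(1 + 25984\right)}}{4}\right)\right) + 179311 = \left(0 - \left(1 - \frac{\sqrt{64 \cdot 25985}}{4}\right)\right) + 179311 = \left(0 - \left(1 - \frac{\sqrt{1663040}}{4}\right)\right) + 179311 = \left(0 - \left(1 - \frac{8 \sqrt{25985}}{4}\right)\right) + 179311 = \left(0 - \left(1 - 2 \sqrt{25985}\right)\right) + 179311 = \left(-1 + 2 \sqrt{25985}\right) + 179311 = 179310 + 2 \sqrt{25985}$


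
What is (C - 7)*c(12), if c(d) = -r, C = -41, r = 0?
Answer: 0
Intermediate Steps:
c(d) = 0 (c(d) = -1*0 = 0)
(C - 7)*c(12) = (-41 - 7)*0 = -48*0 = 0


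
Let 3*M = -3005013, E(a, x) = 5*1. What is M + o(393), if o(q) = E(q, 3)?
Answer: -1001666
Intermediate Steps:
E(a, x) = 5
o(q) = 5
M = -1001671 (M = (⅓)*(-3005013) = -1001671)
M + o(393) = -1001671 + 5 = -1001666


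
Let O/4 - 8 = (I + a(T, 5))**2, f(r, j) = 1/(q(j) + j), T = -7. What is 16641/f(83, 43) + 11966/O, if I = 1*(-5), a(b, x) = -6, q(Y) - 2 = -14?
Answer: 133100701/258 ≈ 5.1589e+5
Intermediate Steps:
q(Y) = -12 (q(Y) = 2 - 14 = -12)
f(r, j) = 1/(-12 + j)
I = -5
O = 516 (O = 32 + 4*(-5 - 6)**2 = 32 + 4*(-11)**2 = 32 + 4*121 = 32 + 484 = 516)
16641/f(83, 43) + 11966/O = 16641/(1/(-12 + 43)) + 11966/516 = 16641/(1/31) + 11966*(1/516) = 16641/(1/31) + 5983/258 = 16641*31 + 5983/258 = 515871 + 5983/258 = 133100701/258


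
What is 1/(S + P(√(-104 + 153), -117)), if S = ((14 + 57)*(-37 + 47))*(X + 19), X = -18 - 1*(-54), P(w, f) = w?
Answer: 1/39057 ≈ 2.5604e-5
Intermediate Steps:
X = 36 (X = -18 + 54 = 36)
S = 39050 (S = ((14 + 57)*(-37 + 47))*(36 + 19) = (71*10)*55 = 710*55 = 39050)
1/(S + P(√(-104 + 153), -117)) = 1/(39050 + √(-104 + 153)) = 1/(39050 + √49) = 1/(39050 + 7) = 1/39057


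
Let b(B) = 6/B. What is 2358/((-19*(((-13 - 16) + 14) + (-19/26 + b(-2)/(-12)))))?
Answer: 122616/15295 ≈ 8.0167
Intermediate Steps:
2358/((-19*(((-13 - 16) + 14) + (-19/26 + b(-2)/(-12))))) = 2358/((-19*(((-13 - 16) + 14) + (-19/26 + (6/(-2))/(-12))))) = 2358/((-19*((-29 + 14) + (-19*1/26 + (6*(-1/2))*(-1/12))))) = 2358/((-19*(-15 + (-19/26 - 3*(-1/12))))) = 2358/((-19*(-15 + (-19/26 + 1/4)))) = 2358/((-19*(-15 - 25/52))) = 2358/((-19*(-805/52))) = 2358/(15295/52) = 2358*(52/15295) = 122616/15295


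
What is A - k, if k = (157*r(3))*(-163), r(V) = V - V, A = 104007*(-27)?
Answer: -2808189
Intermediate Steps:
A = -2808189
r(V) = 0
k = 0 (k = (157*0)*(-163) = 0*(-163) = 0)
A - k = -2808189 - 1*0 = -2808189 + 0 = -2808189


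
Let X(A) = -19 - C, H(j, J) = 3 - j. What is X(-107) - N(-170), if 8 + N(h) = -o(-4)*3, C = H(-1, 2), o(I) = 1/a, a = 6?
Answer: -29/2 ≈ -14.500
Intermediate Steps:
o(I) = 1/6
C = 4 (C = 3 - 1*(-1) = 3 + 1 = 4)
N(h) = -17/2 (N(h) = -8 - 1*1/6*3 = -8 - 1/6*3 = -8 - 1/2 = -17/2)
X(A) = -23 (X(A) = -19 - 1*4 = -19 - 4 = -23)
X(-107) - N(-170) = -23 - 1*(-17/2) = -23 + 17/2 = -29/2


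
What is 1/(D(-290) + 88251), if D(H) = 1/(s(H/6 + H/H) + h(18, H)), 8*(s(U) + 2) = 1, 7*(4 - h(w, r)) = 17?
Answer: 17/1500211 ≈ 1.1332e-5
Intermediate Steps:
h(w, r) = 11/7 (h(w, r) = 4 - 1/7*17 = 4 - 17/7 = 11/7)
s(U) = -15/8 (s(U) = -2 + (1/8)*1 = -2 + 1/8 = -15/8)
D(H) = -56/17 (D(H) = 1/(-15/8 + 11/7) = 1/(-17/56) = -56/17)
1/(D(-290) + 88251) = 1/(-56/17 + 88251) = 1/(1500211/17) = 17/1500211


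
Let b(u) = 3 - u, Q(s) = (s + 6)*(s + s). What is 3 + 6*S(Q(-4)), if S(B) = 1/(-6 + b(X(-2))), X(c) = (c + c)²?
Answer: 51/19 ≈ 2.6842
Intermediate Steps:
Q(s) = 2*s*(6 + s) (Q(s) = (6 + s)*(2*s) = 2*s*(6 + s))
X(c) = 4*c² (X(c) = (2*c)² = 4*c²)
S(B) = -1/19 (S(B) = 1/(-6 + (3 - 4*(-2)²)) = 1/(-6 + (3 - 4*4)) = 1/(-6 + (3 - 1*16)) = 1/(-6 + (3 - 16)) = 1/(-6 - 13) = 1/(-19) = -1/19)
3 + 6*S(Q(-4)) = 3 + 6*(-1/19) = 3 - 6/19 = 51/19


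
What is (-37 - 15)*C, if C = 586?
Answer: -30472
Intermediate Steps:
(-37 - 15)*C = (-37 - 15)*586 = -52*586 = -30472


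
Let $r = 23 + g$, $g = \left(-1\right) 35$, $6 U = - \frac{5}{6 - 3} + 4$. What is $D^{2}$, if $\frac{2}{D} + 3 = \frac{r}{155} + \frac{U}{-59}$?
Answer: $\frac{108385808400}{257717660281} \approx 0.42056$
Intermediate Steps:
$U = \frac{7}{18}$ ($U = \frac{- \frac{5}{6 - 3} + 4}{6} = \frac{- \frac{5}{3} + 4}{6} = \frac{1}{6} \cdot \frac{7}{3} = \frac{7}{18} \approx 0.38889$)
$g = -35$
$r = -12$ ($r = 23 - 35 = -12$)
$D = - \frac{329220}{507659}$ ($D = \frac{2}{-3 + \left(- \frac{12}{155} + \frac{7}{18 \left(-59\right)}\right)} = \frac{2}{-3 + \left(\left(-12\right) \frac{1}{155} + \frac{7}{18} \left(- \frac{1}{59}\right)\right)} = \frac{2}{-3 - \frac{13829}{164610}} = \frac{2}{- \frac{507659}{164610}} = 2 \left(- \frac{164610}{507659}\right) = - \frac{329220}{507659} \approx -0.64851$)
$D^{2} = \left(- \frac{329220}{507659}\right)^{2} = \frac{108385808400}{257717660281}$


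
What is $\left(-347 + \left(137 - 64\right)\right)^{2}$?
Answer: $75076$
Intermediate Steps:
$\left(-347 + \left(137 - 64\right)\right)^{2} = \left(-347 + 73\right)^{2} = \left(-274\right)^{2} = 75076$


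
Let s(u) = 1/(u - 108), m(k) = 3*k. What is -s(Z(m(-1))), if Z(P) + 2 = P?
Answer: 1/113 ≈ 0.0088496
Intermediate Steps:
Z(P) = -2 + P
s(u) = 1/(-108 + u)
-s(Z(m(-1))) = -1/(-108 + (-2 + 3*(-1))) = -1/(-108 + (-2 - 3)) = -1/(-108 - 5) = -1/(-113) = -1*(-1/113) = 1/113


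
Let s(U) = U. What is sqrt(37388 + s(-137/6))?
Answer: sqrt(1345146)/6 ≈ 193.30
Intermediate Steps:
sqrt(37388 + s(-137/6)) = sqrt(37388 - 137/6) = sqrt(224191/6) = sqrt(1345146)/6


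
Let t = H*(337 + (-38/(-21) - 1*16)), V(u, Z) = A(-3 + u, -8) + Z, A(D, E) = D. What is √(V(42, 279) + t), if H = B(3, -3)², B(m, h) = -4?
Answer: √2417982/21 ≈ 74.047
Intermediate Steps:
V(u, Z) = -3 + Z + u (V(u, Z) = (-3 + u) + Z = -3 + Z + u)
H = 16 (H = (-4)² = 16)
t = 108464/21 (t = 16*(337 + (-38/(-21) - 1*16)) = 16*(337 + (-38*(-1/21) - 16)) = 16*(337 + (38/21 - 16)) = 16*(337 - 298/21) = 16*(6779/21) = 108464/21 ≈ 5165.0)
√(V(42, 279) + t) = √((-3 + 279 + 42) + 108464/21) = √(318 + 108464/21) = √(115142/21) = √2417982/21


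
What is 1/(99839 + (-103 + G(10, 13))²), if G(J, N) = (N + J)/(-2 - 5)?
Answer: 49/5445647 ≈ 8.9980e-6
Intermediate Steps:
G(J, N) = -J/7 - N/7 (G(J, N) = (J + N)/(-7) = (J + N)*(-⅐) = -J/7 - N/7)
1/(99839 + (-103 + G(10, 13))²) = 1/(99839 + (-103 + (-⅐*10 - ⅐*13))²) = 1/(99839 + (-103 + (-10/7 - 13/7))²) = 1/(99839 + (-103 - 23/7)²) = 1/(99839 + (-744/7)²) = 1/(99839 + 553536/49) = 1/(5445647/49) = 49/5445647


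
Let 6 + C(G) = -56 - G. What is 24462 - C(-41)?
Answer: 24483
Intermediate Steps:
C(G) = -62 - G (C(G) = -6 + (-56 - G) = -62 - G)
24462 - C(-41) = 24462 - (-62 - 1*(-41)) = 24462 - (-62 + 41) = 24462 - 1*(-21) = 24462 + 21 = 24483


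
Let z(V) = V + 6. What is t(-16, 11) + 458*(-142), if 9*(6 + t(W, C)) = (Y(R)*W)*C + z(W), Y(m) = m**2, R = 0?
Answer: -585388/9 ≈ -65043.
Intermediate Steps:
z(V) = 6 + V
t(W, C) = -16/3 + W/9 (t(W, C) = -6 + ((0**2*W)*C + (6 + W))/9 = -6 + ((0*W)*C + (6 + W))/9 = -6 + (0*C + (6 + W))/9 = -6 + (0 + (6 + W))/9 = -6 + (6 + W)/9 = -6 + (2/3 + W/9) = -16/3 + W/9)
t(-16, 11) + 458*(-142) = (-16/3 + (1/9)*(-16)) + 458*(-142) = (-16/3 - 16/9) - 65036 = -64/9 - 65036 = -585388/9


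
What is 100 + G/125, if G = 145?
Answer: 2529/25 ≈ 101.16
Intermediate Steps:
100 + G/125 = 100 + 145/125 = 100 + (1/125)*145 = 100 + 29/25 = 2529/25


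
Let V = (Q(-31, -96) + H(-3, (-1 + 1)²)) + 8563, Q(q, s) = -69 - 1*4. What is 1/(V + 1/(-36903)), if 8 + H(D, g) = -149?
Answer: 36903/307512698 ≈ 0.00012000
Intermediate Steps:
H(D, g) = -157 (H(D, g) = -8 - 149 = -157)
Q(q, s) = -73 (Q(q, s) = -69 - 4 = -73)
V = 8333 (V = (-73 - 157) + 8563 = -230 + 8563 = 8333)
1/(V + 1/(-36903)) = 1/(8333 + 1/(-36903)) = 1/(8333 - 1/36903) = 1/(307512698/36903) = 36903/307512698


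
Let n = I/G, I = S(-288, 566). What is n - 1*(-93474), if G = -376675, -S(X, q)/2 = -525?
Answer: 1408372716/15067 ≈ 93474.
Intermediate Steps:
S(X, q) = 1050 (S(X, q) = -2*(-525) = 1050)
I = 1050
n = -42/15067 (n = 1050/(-376675) = 1050*(-1/376675) = -42/15067 ≈ -0.0027875)
n - 1*(-93474) = -42/15067 - 1*(-93474) = -42/15067 + 93474 = 1408372716/15067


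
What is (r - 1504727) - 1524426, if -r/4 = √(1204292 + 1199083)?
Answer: -3029153 - 20*√96135 ≈ -3.0354e+6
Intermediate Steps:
r = -20*√96135 (r = -4*√(1204292 + 1199083) = -20*√96135 ≈ -6201.1)
(r - 1504727) - 1524426 = (-20*√96135 - 1504727) - 1524426 = (-1504727 - 20*√96135) - 1524426 = -3029153 - 20*√96135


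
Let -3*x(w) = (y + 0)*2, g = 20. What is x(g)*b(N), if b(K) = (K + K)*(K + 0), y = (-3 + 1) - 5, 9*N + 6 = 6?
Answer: 0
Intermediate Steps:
N = 0 (N = -⅔ + (⅑)*6 = -⅔ + ⅔ = 0)
y = -7 (y = -2 - 5 = -7)
b(K) = 2*K² (b(K) = (2*K)*K = 2*K²)
x(w) = 14/3 (x(w) = -(-7 + 0)*2/3 = -(-7)*2/3 = -⅓*(-14) = 14/3)
x(g)*b(N) = 14*(2*0²)/3 = 14*(2*0)/3 = (14/3)*0 = 0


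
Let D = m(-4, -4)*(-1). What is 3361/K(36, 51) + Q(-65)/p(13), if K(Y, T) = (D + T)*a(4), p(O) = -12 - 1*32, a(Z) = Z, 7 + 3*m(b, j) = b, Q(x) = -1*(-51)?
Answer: 102549/7216 ≈ 14.211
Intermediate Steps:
Q(x) = 51
m(b, j) = -7/3 + b/3
D = 11/3 (D = (-7/3 + (⅓)*(-4))*(-1) = (-7/3 - 4/3)*(-1) = -11/3*(-1) = 11/3 ≈ 3.6667)
p(O) = -44 (p(O) = -12 - 32 = -44)
K(Y, T) = 44/3 + 4*T (K(Y, T) = (11/3 + T)*4 = 44/3 + 4*T)
3361/K(36, 51) + Q(-65)/p(13) = 3361/(44/3 + 4*51) + 51/(-44) = 3361/(44/3 + 204) + 51*(-1/44) = 3361/(656/3) - 51/44 = 3361*(3/656) - 51/44 = 10083/656 - 51/44 = 102549/7216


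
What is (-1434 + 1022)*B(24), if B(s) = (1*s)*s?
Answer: -237312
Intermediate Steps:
B(s) = s² (B(s) = s*s = s²)
(-1434 + 1022)*B(24) = (-1434 + 1022)*24² = -412*576 = -237312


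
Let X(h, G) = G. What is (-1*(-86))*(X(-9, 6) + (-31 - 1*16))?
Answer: -3526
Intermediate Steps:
(-1*(-86))*(X(-9, 6) + (-31 - 1*16)) = (-1*(-86))*(6 + (-31 - 1*16)) = 86*(6 + (-31 - 16)) = 86*(6 - 47) = 86*(-41) = -3526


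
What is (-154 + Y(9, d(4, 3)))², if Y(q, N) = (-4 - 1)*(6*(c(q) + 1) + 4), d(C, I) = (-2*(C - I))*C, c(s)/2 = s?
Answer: 553536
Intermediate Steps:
c(s) = 2*s
d(C, I) = C*(-2*C + 2*I) (d(C, I) = (-2*C + 2*I)*C = C*(-2*C + 2*I))
Y(q, N) = -50 - 60*q (Y(q, N) = (-4 - 1)*(6*(2*q + 1) + 4) = -5*(6*(1 + 2*q) + 4) = -5*((6 + 12*q) + 4) = -5*(10 + 12*q) = -50 - 60*q)
(-154 + Y(9, d(4, 3)))² = (-154 + (-50 - 60*9))² = (-154 + (-50 - 540))² = (-154 - 590)² = (-744)² = 553536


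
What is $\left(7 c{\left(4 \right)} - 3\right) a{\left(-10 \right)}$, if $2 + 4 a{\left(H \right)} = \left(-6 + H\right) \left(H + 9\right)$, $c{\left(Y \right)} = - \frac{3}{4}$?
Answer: $- \frac{231}{8} \approx -28.875$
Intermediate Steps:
$c{\left(Y \right)} = - \frac{3}{4}$ ($c{\left(Y \right)} = \left(-3\right) \frac{1}{4} = - \frac{3}{4}$)
$a{\left(H \right)} = - \frac{1}{2} + \frac{\left(-6 + H\right) \left(9 + H\right)}{4}$ ($a{\left(H \right)} = - \frac{1}{2} + \frac{\left(-6 + H\right) \left(H + 9\right)}{4} = - \frac{1}{2} + \frac{\left(-6 + H\right) \left(9 + H\right)}{4}$)
$\left(7 c{\left(4 \right)} - 3\right) a{\left(-10 \right)} = \left(7 \left(- \frac{3}{4}\right) - 3\right) \left(-14 + \frac{\left(-10\right)^{2}}{4} + \frac{3}{4} \left(-10\right)\right) = \left(- \frac{21}{4} - 3\right) \left(-14 + \frac{1}{4} \cdot 100 - \frac{15}{2}\right) = - \frac{33 \left(-14 + 25 - \frac{15}{2}\right)}{4} = \left(- \frac{33}{4}\right) \frac{7}{2} = - \frac{231}{8}$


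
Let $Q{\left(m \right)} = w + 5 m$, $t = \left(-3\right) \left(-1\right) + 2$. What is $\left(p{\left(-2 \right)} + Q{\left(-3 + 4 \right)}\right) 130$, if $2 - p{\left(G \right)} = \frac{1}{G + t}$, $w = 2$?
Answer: $\frac{3380}{3} \approx 1126.7$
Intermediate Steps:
$t = 5$ ($t = 3 + 2 = 5$)
$p{\left(G \right)} = 2 - \frac{1}{5 + G}$ ($p{\left(G \right)} = 2 - \frac{1}{G + 5} = 2 - \frac{1}{5 + G}$)
$Q{\left(m \right)} = 2 + 5 m$
$\left(p{\left(-2 \right)} + Q{\left(-3 + 4 \right)}\right) 130 = \left(\frac{9 + 2 \left(-2\right)}{5 - 2} + \left(2 + 5 \left(-3 + 4\right)\right)\right) 130 = \left(\frac{9 - 4}{3} + \left(2 + 5 \cdot 1\right)\right) 130 = \left(\frac{1}{3} \cdot 5 + \left(2 + 5\right)\right) 130 = \left(\frac{5}{3} + 7\right) 130 = \frac{26}{3} \cdot 130 = \frac{3380}{3}$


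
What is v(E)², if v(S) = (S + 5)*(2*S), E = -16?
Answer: 123904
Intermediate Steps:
v(S) = 2*S*(5 + S) (v(S) = (5 + S)*(2*S) = 2*S*(5 + S))
v(E)² = (2*(-16)*(5 - 16))² = (2*(-16)*(-11))² = 352² = 123904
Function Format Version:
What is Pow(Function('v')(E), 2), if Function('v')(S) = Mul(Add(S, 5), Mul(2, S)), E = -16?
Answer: 123904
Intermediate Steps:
Function('v')(S) = Mul(2, S, Add(5, S)) (Function('v')(S) = Mul(Add(5, S), Mul(2, S)) = Mul(2, S, Add(5, S)))
Pow(Function('v')(E), 2) = Pow(Mul(2, -16, Add(5, -16)), 2) = Pow(Mul(2, -16, -11), 2) = Pow(352, 2) = 123904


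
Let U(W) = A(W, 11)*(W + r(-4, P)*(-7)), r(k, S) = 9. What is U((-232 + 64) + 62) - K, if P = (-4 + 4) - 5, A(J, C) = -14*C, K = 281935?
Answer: -255909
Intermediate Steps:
P = -5 (P = 0 - 5 = -5)
U(W) = 9702 - 154*W (U(W) = (-14*11)*(W + 9*(-7)) = -154*(W - 63) = -154*(-63 + W) = 9702 - 154*W)
U((-232 + 64) + 62) - K = (9702 - 154*((-232 + 64) + 62)) - 1*281935 = (9702 - 154*(-168 + 62)) - 281935 = (9702 - 154*(-106)) - 281935 = (9702 + 16324) - 281935 = 26026 - 281935 = -255909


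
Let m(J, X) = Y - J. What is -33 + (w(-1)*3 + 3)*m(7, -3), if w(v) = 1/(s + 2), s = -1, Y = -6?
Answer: -111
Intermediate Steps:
w(v) = 1 (w(v) = 1/(-1 + 2) = 1/1 = 1)
m(J, X) = -6 - J
-33 + (w(-1)*3 + 3)*m(7, -3) = -33 + (1*3 + 3)*(-6 - 1*7) = -33 + (3 + 3)*(-6 - 7) = -33 + 6*(-13) = -33 - 78 = -111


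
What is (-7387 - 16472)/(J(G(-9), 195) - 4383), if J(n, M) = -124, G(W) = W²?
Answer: 23859/4507 ≈ 5.2938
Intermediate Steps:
(-7387 - 16472)/(J(G(-9), 195) - 4383) = (-7387 - 16472)/(-124 - 4383) = -23859/(-4507) = -23859*(-1/4507) = 23859/4507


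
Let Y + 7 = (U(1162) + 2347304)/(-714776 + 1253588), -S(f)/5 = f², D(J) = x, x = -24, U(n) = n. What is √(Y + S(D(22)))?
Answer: 19*I*√7155054174/29934 ≈ 53.69*I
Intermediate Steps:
D(J) = -24
S(f) = -5*f²
Y = -237203/89802 (Y = -7 + (1162 + 2347304)/(-714776 + 1253588) = -7 + 2348466/538812 = -7 + 2348466*(1/538812) = -7 + 391411/89802 = -237203/89802 ≈ -2.6414)
√(Y + S(D(22))) = √(-237203/89802 - 5*(-24)²) = √(-237203/89802 - 5*576) = √(-237203/89802 - 2880) = √(-258866963/89802) = 19*I*√7155054174/29934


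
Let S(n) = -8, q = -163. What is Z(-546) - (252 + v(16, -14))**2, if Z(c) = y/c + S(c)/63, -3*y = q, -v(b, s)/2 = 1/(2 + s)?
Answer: -29759303/468 ≈ -63588.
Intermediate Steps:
v(b, s) = -2/(2 + s)
y = 163/3 (y = -1/3*(-163) = 163/3 ≈ 54.333)
Z(c) = -8/63 + 163/(3*c) (Z(c) = 163/(3*c) - 8/63 = -8/63 + 163/(3*c))
Z(-546) - (252 + v(16, -14))**2 = (1/63)*(3423 - 8*(-546))/(-546) - (252 - 2/(2 - 14))**2 = (1/63)*(-1/546)*(3423 + 4368) - (252 - 2/(-12))**2 = (1/63)*(-1/546)*7791 - (252 - 2*(-1/12))**2 = -53/234 - (252 + 1/6)**2 = -53/234 - (1513/6)**2 = -53/234 - 1*2289169/36 = -53/234 - 2289169/36 = -29759303/468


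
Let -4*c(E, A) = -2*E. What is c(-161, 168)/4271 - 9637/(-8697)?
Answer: 80919037/74289774 ≈ 1.0892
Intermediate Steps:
c(E, A) = E/2 (c(E, A) = -(-1)*E/2 = E/2)
c(-161, 168)/4271 - 9637/(-8697) = ((½)*(-161))/4271 - 9637/(-8697) = -161/2*1/4271 - 9637*(-1/8697) = -161/8542 + 9637/8697 = 80919037/74289774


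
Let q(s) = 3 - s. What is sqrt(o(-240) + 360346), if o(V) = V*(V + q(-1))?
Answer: sqrt(416986) ≈ 645.74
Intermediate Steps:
o(V) = V*(4 + V) (o(V) = V*(V + (3 - 1*(-1))) = V*(V + (3 + 1)) = V*(V + 4) = V*(4 + V))
sqrt(o(-240) + 360346) = sqrt(-240*(4 - 240) + 360346) = sqrt(-240*(-236) + 360346) = sqrt(56640 + 360346) = sqrt(416986)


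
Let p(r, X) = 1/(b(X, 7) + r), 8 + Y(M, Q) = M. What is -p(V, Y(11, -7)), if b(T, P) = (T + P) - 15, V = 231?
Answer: -1/226 ≈ -0.0044248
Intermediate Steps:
Y(M, Q) = -8 + M
b(T, P) = -15 + P + T (b(T, P) = (P + T) - 15 = -15 + P + T)
p(r, X) = 1/(-8 + X + r) (p(r, X) = 1/((-15 + 7 + X) + r) = 1/((-8 + X) + r) = 1/(-8 + X + r))
-p(V, Y(11, -7)) = -1/(-8 + (-8 + 11) + 231) = -1/(-8 + 3 + 231) = -1/226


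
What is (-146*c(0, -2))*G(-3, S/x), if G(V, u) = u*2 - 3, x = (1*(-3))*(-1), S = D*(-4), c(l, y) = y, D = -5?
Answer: 9052/3 ≈ 3017.3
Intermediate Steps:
S = 20 (S = -5*(-4) = 20)
x = 3 (x = -3*(-1) = 3)
G(V, u) = -3 + 2*u (G(V, u) = 2*u - 3 = -3 + 2*u)
(-146*c(0, -2))*G(-3, S/x) = (-146*(-2))*(-3 + 2*(20/3)) = 292*(-3 + 2*(20*(⅓))) = 292*(-3 + 2*(20/3)) = 292*(-3 + 40/3) = 292*(31/3) = 9052/3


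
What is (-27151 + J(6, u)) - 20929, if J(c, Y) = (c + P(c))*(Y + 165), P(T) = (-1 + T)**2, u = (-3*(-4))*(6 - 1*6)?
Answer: -42965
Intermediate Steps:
u = 0 (u = 12*(6 - 6) = 12*0 = 0)
J(c, Y) = (165 + Y)*(c + (-1 + c)**2) (J(c, Y) = (c + (-1 + c)**2)*(Y + 165) = (c + (-1 + c)**2)*(165 + Y) = (165 + Y)*(c + (-1 + c)**2))
(-27151 + J(6, u)) - 20929 = (-27151 + (165*6 + 165*(-1 + 6)**2 + 0*6 + 0*(-1 + 6)**2)) - 20929 = (-27151 + (990 + 165*5**2 + 0 + 0*5**2)) - 20929 = (-27151 + (990 + 165*25 + 0 + 0*25)) - 20929 = (-27151 + (990 + 4125 + 0 + 0)) - 20929 = (-27151 + 5115) - 20929 = -22036 - 20929 = -42965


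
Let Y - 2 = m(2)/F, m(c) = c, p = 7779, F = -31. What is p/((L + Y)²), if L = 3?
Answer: 2491873/7803 ≈ 319.35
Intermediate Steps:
Y = 60/31 (Y = 2 + 2/(-31) = 2 + 2*(-1/31) = 2 - 2/31 = 60/31 ≈ 1.9355)
p/((L + Y)²) = 7779/((3 + 60/31)²) = 7779/((153/31)²) = 7779/(23409/961) = 7779*(961/23409) = 2491873/7803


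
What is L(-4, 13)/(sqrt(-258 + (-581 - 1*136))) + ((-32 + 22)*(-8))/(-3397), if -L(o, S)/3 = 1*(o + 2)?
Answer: -80/3397 - 2*I*sqrt(39)/65 ≈ -0.02355 - 0.19215*I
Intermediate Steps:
L(o, S) = -6 - 3*o (L(o, S) = -3*(o + 2) = -3*(2 + o) = -6 - 3*o)
L(-4, 13)/(sqrt(-258 + (-581 - 1*136))) + ((-32 + 22)*(-8))/(-3397) = (-6 - 3*(-4))/(sqrt(-258 + (-581 - 1*136))) + ((-32 + 22)*(-8))/(-3397) = (-6 + 12)/(sqrt(-258 + (-581 - 136))) - 10*(-8)*(-1/3397) = 6/(sqrt(-258 - 717)) + 80*(-1/3397) = 6/(sqrt(-975)) - 80/3397 = 6/((5*I*sqrt(39))) - 80/3397 = 6*(-I*sqrt(39)/195) - 80/3397 = -2*I*sqrt(39)/65 - 80/3397 = -80/3397 - 2*I*sqrt(39)/65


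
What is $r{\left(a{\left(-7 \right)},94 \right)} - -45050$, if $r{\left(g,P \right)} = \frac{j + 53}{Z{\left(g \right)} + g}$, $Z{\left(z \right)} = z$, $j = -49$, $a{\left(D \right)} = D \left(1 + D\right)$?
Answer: $\frac{946051}{21} \approx 45050.0$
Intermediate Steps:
$r{\left(g,P \right)} = \frac{2}{g}$ ($r{\left(g,P \right)} = \frac{-49 + 53}{g + g} = \frac{4}{2 g} = 4 \frac{1}{2 g} = \frac{2}{g}$)
$r{\left(a{\left(-7 \right)},94 \right)} - -45050 = \frac{2}{\left(-7\right) \left(1 - 7\right)} - -45050 = \frac{2}{\left(-7\right) \left(-6\right)} + 45050 = \frac{2}{42} + 45050 = 2 \cdot \frac{1}{42} + 45050 = \frac{1}{21} + 45050 = \frac{946051}{21}$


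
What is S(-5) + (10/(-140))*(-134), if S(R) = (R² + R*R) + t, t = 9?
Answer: 480/7 ≈ 68.571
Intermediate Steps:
S(R) = 9 + 2*R² (S(R) = (R² + R*R) + 9 = (R² + R²) + 9 = 2*R² + 9 = 9 + 2*R²)
S(-5) + (10/(-140))*(-134) = (9 + 2*(-5)²) + (10/(-140))*(-134) = (9 + 2*25) + (10*(-1/140))*(-134) = (9 + 50) - 1/14*(-134) = 59 + 67/7 = 480/7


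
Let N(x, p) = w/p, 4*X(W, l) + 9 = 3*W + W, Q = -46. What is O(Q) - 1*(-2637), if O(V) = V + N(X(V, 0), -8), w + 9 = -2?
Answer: 20739/8 ≈ 2592.4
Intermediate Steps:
w = -11 (w = -9 - 2 = -11)
X(W, l) = -9/4 + W (X(W, l) = -9/4 + (3*W + W)/4 = -9/4 + (4*W)/4 = -9/4 + W)
N(x, p) = -11/p
O(V) = 11/8 + V (O(V) = V - 11/(-8) = V - 11*(-⅛) = V + 11/8 = 11/8 + V)
O(Q) - 1*(-2637) = (11/8 - 46) - 1*(-2637) = -357/8 + 2637 = 20739/8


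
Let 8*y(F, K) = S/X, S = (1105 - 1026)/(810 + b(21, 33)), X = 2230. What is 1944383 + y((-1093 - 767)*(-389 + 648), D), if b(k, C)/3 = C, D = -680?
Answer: 31531203582559/16216560 ≈ 1.9444e+6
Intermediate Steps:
b(k, C) = 3*C
S = 79/909 (S = (1105 - 1026)/(810 + 3*33) = 79/(810 + 99) = 79/909 ≈ 0.086909)
y(F, K) = 79/16216560 (y(F, K) = ((79/909)/2230)/8 = ((79/909)*(1/2230))/8 = (⅛)*(79/2027070) = 79/16216560)
1944383 + y((-1093 - 767)*(-389 + 648), D) = 1944383 + 79/16216560 = 31531203582559/16216560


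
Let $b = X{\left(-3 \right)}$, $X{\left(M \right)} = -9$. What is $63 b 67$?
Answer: $-37989$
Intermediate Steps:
$b = -9$
$63 b 67 = 63 \left(-9\right) 67 = \left(-567\right) 67 = -37989$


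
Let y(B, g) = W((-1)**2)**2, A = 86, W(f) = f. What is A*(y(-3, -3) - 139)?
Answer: -11868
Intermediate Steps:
y(B, g) = 1 (y(B, g) = ((-1)**2)**2 = 1**2 = 1)
A*(y(-3, -3) - 139) = 86*(1 - 139) = 86*(-138) = -11868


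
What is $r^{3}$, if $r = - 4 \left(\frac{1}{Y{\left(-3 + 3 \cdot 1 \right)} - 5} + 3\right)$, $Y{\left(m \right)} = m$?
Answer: $- \frac{175616}{125} \approx -1404.9$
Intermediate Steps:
$r = - \frac{56}{5}$ ($r = - 4 \left(\frac{1}{\left(-3 + 3 \cdot 1\right) - 5} + 3\right) = - 4 \left(\frac{1}{\left(-3 + 3\right) - 5} + 3\right) = - 4 \left(\frac{1}{0 - 5} + 3\right) = - 4 \left(\frac{1}{-5} + 3\right) = - 4 \left(- \frac{1}{5} + 3\right) = \left(-4\right) \frac{14}{5} = - \frac{56}{5} \approx -11.2$)
$r^{3} = \left(- \frac{56}{5}\right)^{3} = - \frac{175616}{125}$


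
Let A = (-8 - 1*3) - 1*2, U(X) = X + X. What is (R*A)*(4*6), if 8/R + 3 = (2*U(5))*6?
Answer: -64/3 ≈ -21.333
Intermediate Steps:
U(X) = 2*X
A = -13 (A = (-8 - 3) - 2 = -11 - 2 = -13)
R = 8/117 (R = 8/(-3 + (2*(2*5))*6) = 8/(-3 + (2*10)*6) = 8/(-3 + 20*6) = 8/(-3 + 120) = 8/117 ≈ 0.068376)
(R*A)*(4*6) = ((8/117)*(-13))*(4*6) = -8/9*24 = -64/3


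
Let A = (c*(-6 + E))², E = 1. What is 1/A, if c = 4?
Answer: 1/400 ≈ 0.0025000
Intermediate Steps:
A = 400 (A = (4*(-6 + 1))² = (4*(-5))² = (-20)² = 400)
1/A = 1/400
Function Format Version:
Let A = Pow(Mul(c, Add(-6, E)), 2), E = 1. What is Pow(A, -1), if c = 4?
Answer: Rational(1, 400) ≈ 0.0025000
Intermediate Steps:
A = 400 (A = Pow(Mul(4, Add(-6, 1)), 2) = Pow(Mul(4, -5), 2) = Pow(-20, 2) = 400)
Pow(A, -1) = Pow(400, -1) = Rational(1, 400)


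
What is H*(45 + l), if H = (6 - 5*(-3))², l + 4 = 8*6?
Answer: 39249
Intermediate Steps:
l = 44 (l = -4 + 8*6 = -4 + 48 = 44)
H = 441 (H = (6 + 15)² = 21² = 441)
H*(45 + l) = 441*(45 + 44) = 441*89 = 39249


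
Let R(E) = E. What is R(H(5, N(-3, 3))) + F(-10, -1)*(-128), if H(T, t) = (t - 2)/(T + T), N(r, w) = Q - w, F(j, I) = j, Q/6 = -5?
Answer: 2553/2 ≈ 1276.5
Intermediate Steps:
Q = -30 (Q = 6*(-5) = -30)
N(r, w) = -30 - w
H(T, t) = (-2 + t)/(2*T) (H(T, t) = (-2 + t)/((2*T)) = (-2 + t)*(1/(2*T)) = (-2 + t)/(2*T))
R(H(5, N(-3, 3))) + F(-10, -1)*(-128) = (½)*(-2 + (-30 - 1*3))/5 - 10*(-128) = (½)*(⅕)*(-2 + (-30 - 3)) + 1280 = (½)*(⅕)*(-2 - 33) + 1280 = (½)*(⅕)*(-35) + 1280 = -7/2 + 1280 = 2553/2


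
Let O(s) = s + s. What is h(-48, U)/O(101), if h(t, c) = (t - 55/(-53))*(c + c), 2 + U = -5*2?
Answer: 29868/5353 ≈ 5.5797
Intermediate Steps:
O(s) = 2*s
U = -12 (U = -2 - 5*2 = -2 - 10 = -12)
h(t, c) = 2*c*(55/53 + t) (h(t, c) = (t - 55*(-1/53))*(2*c) = (t + 55/53)*(2*c) = (55/53 + t)*(2*c) = 2*c*(55/53 + t))
h(-48, U)/O(101) = ((2/53)*(-12)*(55 + 53*(-48)))/((2*101)) = ((2/53)*(-12)*(55 - 2544))/202 = ((2/53)*(-12)*(-2489))*(1/202) = (59736/53)*(1/202) = 29868/5353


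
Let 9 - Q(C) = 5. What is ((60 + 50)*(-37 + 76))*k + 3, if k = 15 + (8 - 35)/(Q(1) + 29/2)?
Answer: 2149401/37 ≈ 58092.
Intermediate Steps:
Q(C) = 4 (Q(C) = 9 - 1*5 = 9 - 5 = 4)
k = 501/37 (k = 15 + (8 - 35)/(4 + 29/2) = 15 - 27/(4 + 29*(½)) = 15 - 27/(4 + 29/2) = 15 - 27/37/2 = 15 - 27*2/37 = 15 - 54/37 = 501/37 ≈ 13.541)
((60 + 50)*(-37 + 76))*k + 3 = ((60 + 50)*(-37 + 76))*(501/37) + 3 = (110*39)*(501/37) + 3 = 4290*(501/37) + 3 = 2149290/37 + 3 = 2149401/37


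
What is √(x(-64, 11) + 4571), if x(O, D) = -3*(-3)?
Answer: 2*√1145 ≈ 67.676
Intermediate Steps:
x(O, D) = 9
√(x(-64, 11) + 4571) = √(9 + 4571) = √4580 = 2*√1145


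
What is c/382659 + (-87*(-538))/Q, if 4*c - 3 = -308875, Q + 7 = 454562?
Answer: -17189090836/173939561745 ≈ -0.098822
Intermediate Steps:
Q = 454555 (Q = -7 + 454562 = 454555)
c = -77218 (c = 3/4 + (1/4)*(-308875) = 3/4 - 308875/4 = -77218)
c/382659 + (-87*(-538))/Q = -77218/382659 - 87*(-538)/454555 = -77218*1/382659 + 46806*(1/454555) = -77218/382659 + 46806/454555 = -17189090836/173939561745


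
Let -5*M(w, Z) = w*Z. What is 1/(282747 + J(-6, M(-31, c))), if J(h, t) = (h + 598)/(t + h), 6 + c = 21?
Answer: 87/24599581 ≈ 3.5366e-6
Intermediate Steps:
c = 15 (c = -6 + 21 = 15)
M(w, Z) = -Z*w/5 (M(w, Z) = -w*Z/5 = -Z*w/5)
J(h, t) = (598 + h)/(h + t)
1/(282747 + J(-6, M(-31, c))) = 1/(282747 + (598 - 6)/(-6 - ⅕*15*(-31))) = 1/(282747 + 592/(-6 + 93)) = 1/(282747 + 592/87) = 1/(24599581/87) = 87/24599581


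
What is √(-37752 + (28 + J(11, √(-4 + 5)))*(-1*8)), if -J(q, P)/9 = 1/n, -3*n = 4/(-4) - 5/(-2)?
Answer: 2*I*√9530 ≈ 195.24*I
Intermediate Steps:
n = -½ (n = -(4/(-4) - 5/(-2))/3 = -(4*(-¼) - 5*(-½))/3 = -(-1 + 5/2)/3 = -⅓*3/2 = -½ ≈ -0.50000)
J(q, P) = 18 (J(q, P) = -9/(-½) = -9*(-2) = 18)
√(-37752 + (28 + J(11, √(-4 + 5)))*(-1*8)) = √(-37752 + (28 + 18)*(-1*8)) = √(-37752 + 46*(-8)) = √(-37752 - 368) = √(-38120) = 2*I*√9530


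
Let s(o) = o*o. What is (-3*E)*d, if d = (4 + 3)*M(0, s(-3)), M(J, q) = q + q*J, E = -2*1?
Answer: 378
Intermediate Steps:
s(o) = o²
E = -2
M(J, q) = q + J*q
d = 63 (d = (4 + 3)*((-3)²*(1 + 0)) = 7*(9*1) = 7*9 = 63)
(-3*E)*d = -3*(-2)*63 = 6*63 = 378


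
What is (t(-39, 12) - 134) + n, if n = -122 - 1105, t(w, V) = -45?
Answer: -1406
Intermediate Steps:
n = -1227
(t(-39, 12) - 134) + n = (-45 - 134) - 1227 = -179 - 1227 = -1406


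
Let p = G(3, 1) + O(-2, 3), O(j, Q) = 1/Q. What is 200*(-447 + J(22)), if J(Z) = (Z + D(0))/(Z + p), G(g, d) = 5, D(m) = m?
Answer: -3658800/41 ≈ -89239.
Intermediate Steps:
p = 16/3 (p = 5 + 1/3 = 5 + ⅓ = 16/3 ≈ 5.3333)
J(Z) = Z/(16/3 + Z) (J(Z) = (Z + 0)/(Z + 16/3) = Z/(16/3 + Z))
200*(-447 + J(22)) = 200*(-447 + 3*22/(16 + 3*22)) = 200*(-447 + 3*22/(16 + 66)) = 200*(-447 + 3*22/82) = 200*(-447 + 3*22*(1/82)) = 200*(-447 + 33/41) = 200*(-18294/41) = -3658800/41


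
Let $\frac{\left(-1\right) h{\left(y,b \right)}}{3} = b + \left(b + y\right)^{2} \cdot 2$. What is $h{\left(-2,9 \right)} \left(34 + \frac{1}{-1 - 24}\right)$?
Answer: $- \frac{272529}{25} \approx -10901.0$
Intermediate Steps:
$h{\left(y,b \right)} = - 6 \left(b + y\right)^{2} - 3 b$ ($h{\left(y,b \right)} = - 3 \left(b + \left(b + y\right)^{2} \cdot 2\right) = - 3 \left(b + 2 \left(b + y\right)^{2}\right) = - 6 \left(b + y\right)^{2} - 3 b$)
$h{\left(-2,9 \right)} \left(34 + \frac{1}{-1 - 24}\right) = \left(- 6 \left(9 - 2\right)^{2} - 27\right) \left(34 + \frac{1}{-1 - 24}\right) = \left(- 6 \cdot 7^{2} - 27\right) \left(34 + \frac{1}{-25}\right) = \left(\left(-6\right) 49 - 27\right) \left(34 - \frac{1}{25}\right) = \left(-294 - 27\right) \frac{849}{25} = \left(-321\right) \frac{849}{25} = - \frac{272529}{25}$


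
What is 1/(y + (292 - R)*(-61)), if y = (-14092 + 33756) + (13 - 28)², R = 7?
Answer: 1/2504 ≈ 0.00039936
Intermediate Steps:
y = 19889 (y = 19664 + (-15)² = 19664 + 225 = 19889)
1/(y + (292 - R)*(-61)) = 1/(19889 + (292 - 1*7)*(-61)) = 1/(19889 + (292 - 7)*(-61)) = 1/(19889 + 285*(-61)) = 1/(19889 - 17385) = 1/2504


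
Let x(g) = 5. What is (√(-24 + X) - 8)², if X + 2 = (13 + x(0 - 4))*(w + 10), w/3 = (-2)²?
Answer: (8 - √370)² ≈ 126.23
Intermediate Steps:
w = 12 (w = 3*(-2)² = 3*4 = 12)
X = 394 (X = -2 + (13 + 5)*(12 + 10) = -2 + 18*22 = -2 + 396 = 394)
(√(-24 + X) - 8)² = (√(-24 + 394) - 8)² = (√370 - 8)² = (-8 + √370)²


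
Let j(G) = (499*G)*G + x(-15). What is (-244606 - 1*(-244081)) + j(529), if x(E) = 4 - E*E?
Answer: 139639913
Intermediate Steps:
x(E) = 4 - E²
j(G) = -221 + 499*G² (j(G) = (499*G)*G + (4 - 1*(-15)²) = 499*G² + (4 - 1*225) = 499*G² + (4 - 225) = 499*G² - 221 = -221 + 499*G²)
(-244606 - 1*(-244081)) + j(529) = (-244606 - 1*(-244081)) + (-221 + 499*529²) = (-244606 + 244081) + (-221 + 499*279841) = -525 + (-221 + 139640659) = -525 + 139640438 = 139639913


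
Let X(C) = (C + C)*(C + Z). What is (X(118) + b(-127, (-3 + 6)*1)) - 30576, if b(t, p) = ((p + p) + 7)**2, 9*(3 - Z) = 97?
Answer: -39551/9 ≈ -4394.6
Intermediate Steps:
Z = -70/9 (Z = 3 - 1/9*97 = 3 - 97/9 = -70/9 ≈ -7.7778)
X(C) = 2*C*(-70/9 + C) (X(C) = (C + C)*(C - 70/9) = (2*C)*(-70/9 + C) = 2*C*(-70/9 + C))
b(t, p) = (7 + 2*p)**2 (b(t, p) = (2*p + 7)**2 = (7 + 2*p)**2)
(X(118) + b(-127, (-3 + 6)*1)) - 30576 = ((2/9)*118*(-70 + 9*118) + (7 + 2*((-3 + 6)*1))**2) - 30576 = ((2/9)*118*(-70 + 1062) + (7 + 2*(3*1))**2) - 30576 = ((2/9)*118*992 + (7 + 2*3)**2) - 30576 = (234112/9 + (7 + 6)**2) - 30576 = (234112/9 + 13**2) - 30576 = (234112/9 + 169) - 30576 = 235633/9 - 30576 = -39551/9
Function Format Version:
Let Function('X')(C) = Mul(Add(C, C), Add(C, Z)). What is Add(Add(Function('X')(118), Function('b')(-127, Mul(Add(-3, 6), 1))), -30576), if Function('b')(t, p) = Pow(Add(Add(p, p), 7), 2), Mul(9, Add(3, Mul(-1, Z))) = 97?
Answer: Rational(-39551, 9) ≈ -4394.6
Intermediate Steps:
Z = Rational(-70, 9) (Z = Add(3, Mul(Rational(-1, 9), 97)) = Add(3, Rational(-97, 9)) = Rational(-70, 9) ≈ -7.7778)
Function('X')(C) = Mul(2, C, Add(Rational(-70, 9), C)) (Function('X')(C) = Mul(Add(C, C), Add(C, Rational(-70, 9))) = Mul(Mul(2, C), Add(Rational(-70, 9), C)) = Mul(2, C, Add(Rational(-70, 9), C)))
Function('b')(t, p) = Pow(Add(7, Mul(2, p)), 2) (Function('b')(t, p) = Pow(Add(Mul(2, p), 7), 2) = Pow(Add(7, Mul(2, p)), 2))
Add(Add(Function('X')(118), Function('b')(-127, Mul(Add(-3, 6), 1))), -30576) = Add(Add(Mul(Rational(2, 9), 118, Add(-70, Mul(9, 118))), Pow(Add(7, Mul(2, Mul(Add(-3, 6), 1))), 2)), -30576) = Add(Add(Mul(Rational(2, 9), 118, Add(-70, 1062)), Pow(Add(7, Mul(2, Mul(3, 1))), 2)), -30576) = Add(Add(Mul(Rational(2, 9), 118, 992), Pow(Add(7, Mul(2, 3)), 2)), -30576) = Add(Add(Rational(234112, 9), Pow(Add(7, 6), 2)), -30576) = Add(Add(Rational(234112, 9), Pow(13, 2)), -30576) = Add(Add(Rational(234112, 9), 169), -30576) = Add(Rational(235633, 9), -30576) = Rational(-39551, 9)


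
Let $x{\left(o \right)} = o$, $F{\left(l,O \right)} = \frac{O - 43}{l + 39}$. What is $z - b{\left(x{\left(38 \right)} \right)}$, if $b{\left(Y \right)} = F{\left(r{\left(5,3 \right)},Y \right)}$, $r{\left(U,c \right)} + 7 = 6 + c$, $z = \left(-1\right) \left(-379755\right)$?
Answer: $\frac{15569960}{41} \approx 3.7976 \cdot 10^{5}$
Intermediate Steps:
$z = 379755$
$r{\left(U,c \right)} = -1 + c$ ($r{\left(U,c \right)} = -7 + \left(6 + c\right) = -1 + c$)
$F{\left(l,O \right)} = \frac{-43 + O}{39 + l}$
$b{\left(Y \right)} = - \frac{43}{41} + \frac{Y}{41}$ ($b{\left(Y \right)} = \frac{-43 + Y}{39 + \left(-1 + 3\right)} = \frac{-43 + Y}{39 + 2} = \frac{-43 + Y}{41} = - \frac{43}{41} + \frac{Y}{41}$)
$z - b{\left(x{\left(38 \right)} \right)} = 379755 - \left(- \frac{43}{41} + \frac{1}{41} \cdot 38\right) = 379755 - \left(- \frac{43}{41} + \frac{38}{41}\right) = 379755 - - \frac{5}{41} = 379755 + \frac{5}{41} = \frac{15569960}{41}$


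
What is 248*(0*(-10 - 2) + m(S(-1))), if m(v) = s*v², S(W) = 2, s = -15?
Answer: -14880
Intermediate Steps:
m(v) = -15*v²
248*(0*(-10 - 2) + m(S(-1))) = 248*(0*(-10 - 2) - 15*2²) = 248*(0*(-12) - 15*4) = 248*(0 - 60) = 248*(-60) = -14880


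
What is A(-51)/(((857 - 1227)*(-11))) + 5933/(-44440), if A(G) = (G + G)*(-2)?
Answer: -27421/328856 ≈ -0.083383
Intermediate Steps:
A(G) = -4*G (A(G) = (2*G)*(-2) = -4*G)
A(-51)/(((857 - 1227)*(-11))) + 5933/(-44440) = (-4*(-51))/(((857 - 1227)*(-11))) + 5933/(-44440) = 204/((-370*(-11))) + 5933*(-1/44440) = 204/4070 - 5933/44440 = 204*(1/4070) - 5933/44440 = 102/2035 - 5933/44440 = -27421/328856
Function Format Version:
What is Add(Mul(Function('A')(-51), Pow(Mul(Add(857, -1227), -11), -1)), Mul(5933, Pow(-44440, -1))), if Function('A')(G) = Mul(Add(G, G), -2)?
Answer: Rational(-27421, 328856) ≈ -0.083383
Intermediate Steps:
Function('A')(G) = Mul(-4, G) (Function('A')(G) = Mul(Mul(2, G), -2) = Mul(-4, G))
Add(Mul(Function('A')(-51), Pow(Mul(Add(857, -1227), -11), -1)), Mul(5933, Pow(-44440, -1))) = Add(Mul(Mul(-4, -51), Pow(Mul(Add(857, -1227), -11), -1)), Mul(5933, Pow(-44440, -1))) = Add(Mul(204, Pow(Mul(-370, -11), -1)), Mul(5933, Rational(-1, 44440))) = Add(Mul(204, Pow(4070, -1)), Rational(-5933, 44440)) = Add(Mul(204, Rational(1, 4070)), Rational(-5933, 44440)) = Add(Rational(102, 2035), Rational(-5933, 44440)) = Rational(-27421, 328856)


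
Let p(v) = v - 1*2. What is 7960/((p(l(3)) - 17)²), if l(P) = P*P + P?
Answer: 7960/49 ≈ 162.45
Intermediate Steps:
l(P) = P + P² (l(P) = P² + P = P + P²)
p(v) = -2 + v (p(v) = v - 2 = -2 + v)
7960/((p(l(3)) - 17)²) = 7960/(((-2 + 3*(1 + 3)) - 17)²) = 7960/(((-2 + 3*4) - 17)²) = 7960/(((-2 + 12) - 17)²) = 7960/((10 - 17)²) = 7960/((-7)²) = 7960/49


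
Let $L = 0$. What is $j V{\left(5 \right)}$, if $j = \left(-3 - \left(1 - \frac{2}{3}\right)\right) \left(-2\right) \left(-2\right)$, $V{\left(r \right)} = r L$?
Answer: $0$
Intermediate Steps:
$V{\left(r \right)} = 0$ ($V{\left(r \right)} = r 0 = 0$)
$j = - \frac{40}{3}$ ($j = \left(-3 - \frac{1}{3}\right) \left(-2\right) \left(-2\right) = \left(- \frac{10}{3}\right) \left(-2\right) \left(-2\right) = \frac{20}{3} \left(-2\right) = - \frac{40}{3} \approx -13.333$)
$j V{\left(5 \right)} = \left(- \frac{40}{3}\right) 0 = 0$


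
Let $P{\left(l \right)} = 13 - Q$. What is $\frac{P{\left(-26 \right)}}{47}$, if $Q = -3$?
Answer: $\frac{16}{47} \approx 0.34043$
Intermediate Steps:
$P{\left(l \right)} = 16$ ($P{\left(l \right)} = 13 - -3 = 13 + 3 = 16$)
$\frac{P{\left(-26 \right)}}{47} = \frac{16}{47}$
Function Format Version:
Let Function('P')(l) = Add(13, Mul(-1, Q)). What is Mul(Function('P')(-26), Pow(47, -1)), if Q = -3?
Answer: Rational(16, 47) ≈ 0.34043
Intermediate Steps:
Function('P')(l) = 16 (Function('P')(l) = Add(13, Mul(-1, -3)) = Add(13, 3) = 16)
Mul(Function('P')(-26), Pow(47, -1)) = Mul(16, Pow(47, -1)) = Mul(16, Rational(1, 47)) = Rational(16, 47)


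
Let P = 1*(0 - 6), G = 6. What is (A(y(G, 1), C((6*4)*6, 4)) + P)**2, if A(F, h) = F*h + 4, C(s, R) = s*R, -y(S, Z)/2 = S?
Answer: 47803396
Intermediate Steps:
y(S, Z) = -2*S
C(s, R) = R*s
P = -6 (P = 1*(-6) = -6)
A(F, h) = 4 + F*h
(A(y(G, 1), C((6*4)*6, 4)) + P)**2 = ((4 + (-2*6)*(4*((6*4)*6))) - 6)**2 = ((4 - 48*24*6) - 6)**2 = ((4 - 48*144) - 6)**2 = ((4 - 12*576) - 6)**2 = ((4 - 6912) - 6)**2 = (-6908 - 6)**2 = (-6914)**2 = 47803396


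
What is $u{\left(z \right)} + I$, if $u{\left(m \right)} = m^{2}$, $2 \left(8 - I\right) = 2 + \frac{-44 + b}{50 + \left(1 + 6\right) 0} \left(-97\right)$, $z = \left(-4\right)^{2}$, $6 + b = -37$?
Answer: $\frac{17861}{100} \approx 178.61$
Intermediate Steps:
$b = -43$ ($b = -6 - 37 = -43$)
$z = 16$
$I = - \frac{7739}{100}$ ($I = 8 - \frac{2 + \frac{-44 - 43}{50 + \left(1 + 6\right) 0} \left(-97\right)}{2} = 8 - \frac{2 + - \frac{87}{50 + 7 \cdot 0} \left(-97\right)}{2} = 8 - \frac{2 + - \frac{87}{50 + 0} \left(-97\right)}{2} = 8 - \frac{2 + - \frac{87}{50} \left(-97\right)}{2} = 8 - \frac{2 + \left(-87\right) \frac{1}{50} \left(-97\right)}{2} = 8 - \frac{2 - - \frac{8439}{50}}{2} = 8 - \frac{2 + \frac{8439}{50}}{2} = 8 - \frac{8539}{100} = - \frac{7739}{100} \approx -77.39$)
$u{\left(z \right)} + I = 16^{2} - \frac{7739}{100} = 256 - \frac{7739}{100} = \frac{17861}{100}$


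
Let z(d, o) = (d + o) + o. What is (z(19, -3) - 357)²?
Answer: 118336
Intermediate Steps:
z(d, o) = d + 2*o
(z(19, -3) - 357)² = ((19 + 2*(-3)) - 357)² = ((19 - 6) - 357)² = (13 - 357)² = (-344)² = 118336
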